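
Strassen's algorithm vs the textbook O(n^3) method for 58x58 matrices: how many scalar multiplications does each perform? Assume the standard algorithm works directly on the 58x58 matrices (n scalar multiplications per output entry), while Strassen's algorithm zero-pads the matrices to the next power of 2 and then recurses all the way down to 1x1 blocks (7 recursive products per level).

Matrix multiplication for 58x58 matrices:

Strassen's algorithm requires power-of-2 dimensions. Pad 58x58 to 64x64 (next power of 2).

Standard algorithm: 58^3 = 195112 multiplications
Strassen's algorithm: 7^(log2(64)) = 7^6 = 117649 multiplications
Savings: 195112 - 117649 = 77463 multiplications

Standard: 195112 multiplications (58^3). Strassen: 117649 multiplications (7^6, after padding to 64x64). Strassen reduces 8 recursive multiplications to 7 at each level.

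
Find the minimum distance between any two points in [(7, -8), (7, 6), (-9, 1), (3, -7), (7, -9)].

Computing all pairwise distances among 5 points:

d((7, -8), (7, 6)) = 14.0
d((7, -8), (-9, 1)) = 18.3576
d((7, -8), (3, -7)) = 4.1231
d((7, -8), (7, -9)) = 1.0 <-- minimum
d((7, 6), (-9, 1)) = 16.7631
d((7, 6), (3, -7)) = 13.6015
d((7, 6), (7, -9)) = 15.0
d((-9, 1), (3, -7)) = 14.4222
d((-9, 1), (7, -9)) = 18.868
d((3, -7), (7, -9)) = 4.4721

Closest pair: (7, -8) and (7, -9) with distance 1.0

The closest pair is (7, -8) and (7, -9) with Euclidean distance 1.0. For 5 points, brute-force pairwise comparison is shown above. For large n, the divide-and-conquer algorithm (sort by x, recurse on halves, check the dividing strip) achieves O(n log n).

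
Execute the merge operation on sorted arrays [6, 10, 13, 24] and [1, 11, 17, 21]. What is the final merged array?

Merging process:

Compare 6 vs 1: take 1 from right. Merged: [1]
Compare 6 vs 11: take 6 from left. Merged: [1, 6]
Compare 10 vs 11: take 10 from left. Merged: [1, 6, 10]
Compare 13 vs 11: take 11 from right. Merged: [1, 6, 10, 11]
Compare 13 vs 17: take 13 from left. Merged: [1, 6, 10, 11, 13]
Compare 24 vs 17: take 17 from right. Merged: [1, 6, 10, 11, 13, 17]
Compare 24 vs 21: take 21 from right. Merged: [1, 6, 10, 11, 13, 17, 21]
Append remaining from left: [24]. Merged: [1, 6, 10, 11, 13, 17, 21, 24]

Final merged array: [1, 6, 10, 11, 13, 17, 21, 24]
Total comparisons: 7

The merged array is [1, 6, 10, 11, 13, 17, 21, 24], requiring 7 comparisons. The merge step runs in O(n) time where n is the total number of elements.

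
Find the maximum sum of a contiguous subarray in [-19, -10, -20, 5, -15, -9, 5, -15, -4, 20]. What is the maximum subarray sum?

Using Kadane's algorithm on [-19, -10, -20, 5, -15, -9, 5, -15, -4, 20]:

Scanning through the array:
Position 1 (value -10): max_ending_here = -10, max_so_far = -10
Position 2 (value -20): max_ending_here = -20, max_so_far = -10
Position 3 (value 5): max_ending_here = 5, max_so_far = 5
Position 4 (value -15): max_ending_here = -10, max_so_far = 5
Position 5 (value -9): max_ending_here = -9, max_so_far = 5
Position 6 (value 5): max_ending_here = 5, max_so_far = 5
Position 7 (value -15): max_ending_here = -10, max_so_far = 5
Position 8 (value -4): max_ending_here = -4, max_so_far = 5
Position 9 (value 20): max_ending_here = 20, max_so_far = 20

Maximum subarray: [20]
Maximum sum: 20

The maximum subarray is [20] with sum 20. This subarray runs from index 9 to index 9.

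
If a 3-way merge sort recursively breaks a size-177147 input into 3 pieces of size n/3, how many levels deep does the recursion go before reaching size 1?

For divide and conquer with division factor 3:

Problem sizes at each level:
Level 0: 177147
Level 1: 59049
Level 2: 19683
Level 3: 6561
Level 4: 2187
Level 5: 729
Level 6: 243
Level 7: 81
Level 8: 27
Level 9: 9
Level 10: 3
Level 11: 1

The root is level 0 and the size-1 base case is level 11 (the tree spans levels 0 through 11, i.e. 12 levels counting the root), so the depth is the number of divisions: log_3(177147) = 11

The recursion tree depth is log_3(177147) = 11. At each level, the problem size is divided by 3, so it takes 11 divisions to reduce to a base case of size 1. The algorithm makes 3 recursive calls at each level.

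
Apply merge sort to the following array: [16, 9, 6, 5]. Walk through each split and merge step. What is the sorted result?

Merge sort trace:

Split: [16, 9, 6, 5] -> [16, 9] and [6, 5]
  Split: [16, 9] -> [16] and [9]
  Merge: [16] + [9] -> [9, 16]
  Split: [6, 5] -> [6] and [5]
  Merge: [6] + [5] -> [5, 6]
Merge: [9, 16] + [5, 6] -> [5, 6, 9, 16]

Final sorted array: [5, 6, 9, 16]

The merge sort proceeds by recursively splitting the array and merging sorted halves.
After all merges, the sorted array is [5, 6, 9, 16].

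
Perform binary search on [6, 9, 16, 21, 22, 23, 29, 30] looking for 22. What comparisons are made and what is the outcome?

Binary search for 22 in [6, 9, 16, 21, 22, 23, 29, 30]:

lo=0, hi=7, mid=3, arr[mid]=21 -> 21 < 22, search right half
lo=4, hi=7, mid=5, arr[mid]=23 -> 23 > 22, search left half
lo=4, hi=4, mid=4, arr[mid]=22 -> Found target at index 4!

Binary search finds 22 at index 4 after 3 comparisons. The search repeatedly halves the search space by comparing with the middle element.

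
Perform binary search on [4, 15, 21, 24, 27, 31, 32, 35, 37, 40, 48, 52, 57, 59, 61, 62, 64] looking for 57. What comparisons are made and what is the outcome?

Binary search for 57 in [4, 15, 21, 24, 27, 31, 32, 35, 37, 40, 48, 52, 57, 59, 61, 62, 64]:

lo=0, hi=16, mid=8, arr[mid]=37 -> 37 < 57, search right half
lo=9, hi=16, mid=12, arr[mid]=57 -> Found target at index 12!

Binary search finds 57 at index 12 after 2 comparisons. The search repeatedly halves the search space by comparing with the middle element.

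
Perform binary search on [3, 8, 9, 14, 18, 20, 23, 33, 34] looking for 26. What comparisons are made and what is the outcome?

Binary search for 26 in [3, 8, 9, 14, 18, 20, 23, 33, 34]:

lo=0, hi=8, mid=4, arr[mid]=18 -> 18 < 26, search right half
lo=5, hi=8, mid=6, arr[mid]=23 -> 23 < 26, search right half
lo=7, hi=8, mid=7, arr[mid]=33 -> 33 > 26, search left half
lo=7 > hi=6, target 26 not found

Binary search determines that 26 is not in the array after 3 comparisons. The search space was exhausted without finding the target.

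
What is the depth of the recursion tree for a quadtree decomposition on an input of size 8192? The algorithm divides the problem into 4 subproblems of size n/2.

For divide and conquer with division factor 2:

Problem sizes at each level:
Level 0: 8192
Level 1: 4096
Level 2: 2048
Level 3: 1024
Level 4: 512
Level 5: 256
Level 6: 128
Level 7: 64
Level 8: 32
Level 9: 16
Level 10: 8
Level 11: 4
Level 12: 2
Level 13: 1

The root is level 0 and the size-1 base case is level 13 (the tree spans levels 0 through 13, i.e. 14 levels counting the root), so the depth is the number of divisions: log_2(8192) = 13

The recursion tree depth is log_2(8192) = 13. At each level, the problem size is divided by 2, so it takes 13 divisions to reduce to a base case of size 1. The algorithm makes 4 recursive calls at each level.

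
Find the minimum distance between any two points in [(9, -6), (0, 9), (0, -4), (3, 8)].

Computing all pairwise distances among 4 points:

d((9, -6), (0, 9)) = 17.4929
d((9, -6), (0, -4)) = 9.2195
d((9, -6), (3, 8)) = 15.2315
d((0, 9), (0, -4)) = 13.0
d((0, 9), (3, 8)) = 3.1623 <-- minimum
d((0, -4), (3, 8)) = 12.3693

Closest pair: (0, 9) and (3, 8) with distance 3.1623

The closest pair is (0, 9) and (3, 8) with Euclidean distance 3.1623. For 4 points, brute-force pairwise comparison is shown above. For large n, the divide-and-conquer algorithm (sort by x, recurse on halves, check the dividing strip) achieves O(n log n).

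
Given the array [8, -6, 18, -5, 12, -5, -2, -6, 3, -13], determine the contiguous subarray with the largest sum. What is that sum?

Using Kadane's algorithm on [8, -6, 18, -5, 12, -5, -2, -6, 3, -13]:

Scanning through the array:
Position 1 (value -6): max_ending_here = 2, max_so_far = 8
Position 2 (value 18): max_ending_here = 20, max_so_far = 20
Position 3 (value -5): max_ending_here = 15, max_so_far = 20
Position 4 (value 12): max_ending_here = 27, max_so_far = 27
Position 5 (value -5): max_ending_here = 22, max_so_far = 27
Position 6 (value -2): max_ending_here = 20, max_so_far = 27
Position 7 (value -6): max_ending_here = 14, max_so_far = 27
Position 8 (value 3): max_ending_here = 17, max_so_far = 27
Position 9 (value -13): max_ending_here = 4, max_so_far = 27

Maximum subarray: [8, -6, 18, -5, 12]
Maximum sum: 27

The maximum subarray is [8, -6, 18, -5, 12] with sum 27. This subarray runs from index 0 to index 4.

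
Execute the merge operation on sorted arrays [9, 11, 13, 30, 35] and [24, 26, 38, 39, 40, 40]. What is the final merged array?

Merging process:

Compare 9 vs 24: take 9 from left. Merged: [9]
Compare 11 vs 24: take 11 from left. Merged: [9, 11]
Compare 13 vs 24: take 13 from left. Merged: [9, 11, 13]
Compare 30 vs 24: take 24 from right. Merged: [9, 11, 13, 24]
Compare 30 vs 26: take 26 from right. Merged: [9, 11, 13, 24, 26]
Compare 30 vs 38: take 30 from left. Merged: [9, 11, 13, 24, 26, 30]
Compare 35 vs 38: take 35 from left. Merged: [9, 11, 13, 24, 26, 30, 35]
Append remaining from right: [38, 39, 40, 40]. Merged: [9, 11, 13, 24, 26, 30, 35, 38, 39, 40, 40]

Final merged array: [9, 11, 13, 24, 26, 30, 35, 38, 39, 40, 40]
Total comparisons: 7

The merged array is [9, 11, 13, 24, 26, 30, 35, 38, 39, 40, 40], requiring 7 comparisons. The merge step runs in O(n) time where n is the total number of elements.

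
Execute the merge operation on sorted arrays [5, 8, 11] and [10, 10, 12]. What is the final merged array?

Merging process:

Compare 5 vs 10: take 5 from left. Merged: [5]
Compare 8 vs 10: take 8 from left. Merged: [5, 8]
Compare 11 vs 10: take 10 from right. Merged: [5, 8, 10]
Compare 11 vs 10: take 10 from right. Merged: [5, 8, 10, 10]
Compare 11 vs 12: take 11 from left. Merged: [5, 8, 10, 10, 11]
Append remaining from right: [12]. Merged: [5, 8, 10, 10, 11, 12]

Final merged array: [5, 8, 10, 10, 11, 12]
Total comparisons: 5

The merged array is [5, 8, 10, 10, 11, 12], requiring 5 comparisons. The merge step runs in O(n) time where n is the total number of elements.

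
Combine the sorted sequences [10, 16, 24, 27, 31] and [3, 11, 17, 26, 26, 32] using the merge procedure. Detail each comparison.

Merging process:

Compare 10 vs 3: take 3 from right. Merged: [3]
Compare 10 vs 11: take 10 from left. Merged: [3, 10]
Compare 16 vs 11: take 11 from right. Merged: [3, 10, 11]
Compare 16 vs 17: take 16 from left. Merged: [3, 10, 11, 16]
Compare 24 vs 17: take 17 from right. Merged: [3, 10, 11, 16, 17]
Compare 24 vs 26: take 24 from left. Merged: [3, 10, 11, 16, 17, 24]
Compare 27 vs 26: take 26 from right. Merged: [3, 10, 11, 16, 17, 24, 26]
Compare 27 vs 26: take 26 from right. Merged: [3, 10, 11, 16, 17, 24, 26, 26]
Compare 27 vs 32: take 27 from left. Merged: [3, 10, 11, 16, 17, 24, 26, 26, 27]
Compare 31 vs 32: take 31 from left. Merged: [3, 10, 11, 16, 17, 24, 26, 26, 27, 31]
Append remaining from right: [32]. Merged: [3, 10, 11, 16, 17, 24, 26, 26, 27, 31, 32]

Final merged array: [3, 10, 11, 16, 17, 24, 26, 26, 27, 31, 32]
Total comparisons: 10

The merged array is [3, 10, 11, 16, 17, 24, 26, 26, 27, 31, 32], requiring 10 comparisons. The merge step runs in O(n) time where n is the total number of elements.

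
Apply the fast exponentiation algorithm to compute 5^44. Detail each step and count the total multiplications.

Computing 5^44 by squaring (build up from 5^1; each line after the first costs one multiplication):

5^1 = 5
5^2 = (5^1)^2 = 5^2 = 25
5^4 = (5^2)^2 = 25^2 = 625
5^5 = 5 * 5^4 = 5 * 625 = 3125
5^10 = (5^5)^2 = 3125^2 = 9765625
5^11 = 5 * 5^10 = 5 * 9765625 = 48828125
5^22 = (5^11)^2 = 48828125^2 = 2384185791015625
5^44 = (5^22)^2 = 2384185791015625^2 = 5684341886080801486968994140625

Result: 5684341886080801486968994140625
Multiplications needed: 7 (7 lines after 5^1)

5^44 = 5684341886080801486968994140625. Using exponentiation by squaring, this requires 7 multiplications. The key idea: if the exponent is even, square the half-power; if odd, multiply by the base once.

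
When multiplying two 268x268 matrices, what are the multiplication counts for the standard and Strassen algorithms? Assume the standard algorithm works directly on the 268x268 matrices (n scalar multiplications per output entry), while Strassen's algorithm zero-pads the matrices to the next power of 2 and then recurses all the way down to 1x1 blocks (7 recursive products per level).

Matrix multiplication for 268x268 matrices:

Strassen's algorithm requires power-of-2 dimensions. Pad 268x268 to 512x512 (next power of 2).

Standard algorithm: 268^3 = 19248832 multiplications
Strassen's algorithm: 7^(log2(512)) = 7^9 = 40353607 multiplications
Difference: 19248832 - 40353607 = -21104775 (Strassen uses MORE here due to padding overhead — for small or just-over-power-of-2 n, padding can outweigh the per-level savings)

Standard: 19248832 multiplications (268^3). Strassen: 40353607 multiplications (7^9, after padding to 512x512). Strassen reduces 8 recursive multiplications to 7 at each level.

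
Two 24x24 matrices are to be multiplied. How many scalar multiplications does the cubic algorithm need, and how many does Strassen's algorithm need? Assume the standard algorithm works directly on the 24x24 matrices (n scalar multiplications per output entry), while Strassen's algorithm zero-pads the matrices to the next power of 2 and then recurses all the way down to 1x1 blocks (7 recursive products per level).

Matrix multiplication for 24x24 matrices:

Strassen's algorithm requires power-of-2 dimensions. Pad 24x24 to 32x32 (next power of 2).

Standard algorithm: 24^3 = 13824 multiplications
Strassen's algorithm: 7^(log2(32)) = 7^5 = 16807 multiplications
Difference: 13824 - 16807 = -2983 (Strassen uses MORE here due to padding overhead — for small or just-over-power-of-2 n, padding can outweigh the per-level savings)

Standard: 13824 multiplications (24^3). Strassen: 16807 multiplications (7^5, after padding to 32x32). Strassen reduces 8 recursive multiplications to 7 at each level.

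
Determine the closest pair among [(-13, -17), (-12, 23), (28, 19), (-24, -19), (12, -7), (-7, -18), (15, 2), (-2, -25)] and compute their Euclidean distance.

Computing all pairwise distances among 8 points:

d((-13, -17), (-12, 23)) = 40.0125
d((-13, -17), (28, 19)) = 54.5619
d((-13, -17), (-24, -19)) = 11.1803
d((-13, -17), (12, -7)) = 26.9258
d((-13, -17), (-7, -18)) = 6.0828 <-- minimum
d((-13, -17), (15, 2)) = 33.8378
d((-13, -17), (-2, -25)) = 13.6015
d((-12, 23), (28, 19)) = 40.1995
d((-12, 23), (-24, -19)) = 43.6807
d((-12, 23), (12, -7)) = 38.4187
d((-12, 23), (-7, -18)) = 41.3038
d((-12, 23), (15, 2)) = 34.2053
d((-12, 23), (-2, -25)) = 49.0306
d((28, 19), (-24, -19)) = 64.405
d((28, 19), (12, -7)) = 30.5287
d((28, 19), (-7, -18)) = 50.9313
d((28, 19), (15, 2)) = 21.4009
d((28, 19), (-2, -25)) = 53.2541
d((-24, -19), (12, -7)) = 37.9473
d((-24, -19), (-7, -18)) = 17.0294
d((-24, -19), (15, 2)) = 44.2945
d((-24, -19), (-2, -25)) = 22.8035
d((12, -7), (-7, -18)) = 21.9545
d((12, -7), (15, 2)) = 9.4868
d((12, -7), (-2, -25)) = 22.8035
d((-7, -18), (15, 2)) = 29.7321
d((-7, -18), (-2, -25)) = 8.6023
d((15, 2), (-2, -25)) = 31.9061

Closest pair: (-13, -17) and (-7, -18) with distance 6.0828

The closest pair is (-13, -17) and (-7, -18) with Euclidean distance 6.0828. For 8 points, brute-force pairwise comparison is shown above. For large n, the divide-and-conquer algorithm (sort by x, recurse on halves, check the dividing strip) achieves O(n log n).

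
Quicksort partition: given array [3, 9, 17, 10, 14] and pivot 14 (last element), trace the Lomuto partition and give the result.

Lomuto partition with pivot = 14:

Initial array: [3, 9, 17, 10, 14]

arr[0]=3 <= 14: swap with position 0, array becomes [3, 9, 17, 10, 14]
arr[1]=9 <= 14: swap with position 1, array becomes [3, 9, 17, 10, 14]
arr[2]=17 > 14: no swap
arr[3]=10 <= 14: swap with position 2, array becomes [3, 9, 10, 17, 14]

Place pivot at position 3: [3, 9, 10, 14, 17]
Pivot position: 3

After partitioning with pivot 14, the array becomes [3, 9, 10, 14, 17]. The pivot is placed at index 3. All elements to the left of the pivot are <= 14, and all elements to the right are > 14.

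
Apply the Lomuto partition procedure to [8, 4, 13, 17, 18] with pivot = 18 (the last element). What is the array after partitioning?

Lomuto partition with pivot = 18:

Initial array: [8, 4, 13, 17, 18]

arr[0]=8 <= 18: swap with position 0, array becomes [8, 4, 13, 17, 18]
arr[1]=4 <= 18: swap with position 1, array becomes [8, 4, 13, 17, 18]
arr[2]=13 <= 18: swap with position 2, array becomes [8, 4, 13, 17, 18]
arr[3]=17 <= 18: swap with position 3, array becomes [8, 4, 13, 17, 18]

Place pivot at position 4: [8, 4, 13, 17, 18]
Pivot position: 4

After partitioning with pivot 18, the array becomes [8, 4, 13, 17, 18]. The pivot is placed at index 4. All elements to the left of the pivot are <= 18, and all elements to the right are > 18.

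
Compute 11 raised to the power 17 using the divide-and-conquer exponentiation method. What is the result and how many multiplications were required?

Computing 11^17 by squaring (build up from 11^1; each line after the first costs one multiplication):

11^1 = 11
11^2 = (11^1)^2 = 11^2 = 121
11^4 = (11^2)^2 = 121^2 = 14641
11^8 = (11^4)^2 = 14641^2 = 214358881
11^16 = (11^8)^2 = 214358881^2 = 45949729863572161
11^17 = 11 * 11^16 = 11 * 45949729863572161 = 505447028499293771

Result: 505447028499293771
Multiplications needed: 5 (5 lines after 11^1)

11^17 = 505447028499293771. Using exponentiation by squaring, this requires 5 multiplications. The key idea: if the exponent is even, square the half-power; if odd, multiply by the base once.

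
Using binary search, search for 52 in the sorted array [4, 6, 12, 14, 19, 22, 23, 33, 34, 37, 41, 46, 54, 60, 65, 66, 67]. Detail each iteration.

Binary search for 52 in [4, 6, 12, 14, 19, 22, 23, 33, 34, 37, 41, 46, 54, 60, 65, 66, 67]:

lo=0, hi=16, mid=8, arr[mid]=34 -> 34 < 52, search right half
lo=9, hi=16, mid=12, arr[mid]=54 -> 54 > 52, search left half
lo=9, hi=11, mid=10, arr[mid]=41 -> 41 < 52, search right half
lo=11, hi=11, mid=11, arr[mid]=46 -> 46 < 52, search right half
lo=12 > hi=11, target 52 not found

Binary search determines that 52 is not in the array after 4 comparisons. The search space was exhausted without finding the target.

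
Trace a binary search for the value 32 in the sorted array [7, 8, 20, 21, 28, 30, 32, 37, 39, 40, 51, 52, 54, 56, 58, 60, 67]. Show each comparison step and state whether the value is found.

Binary search for 32 in [7, 8, 20, 21, 28, 30, 32, 37, 39, 40, 51, 52, 54, 56, 58, 60, 67]:

lo=0, hi=16, mid=8, arr[mid]=39 -> 39 > 32, search left half
lo=0, hi=7, mid=3, arr[mid]=21 -> 21 < 32, search right half
lo=4, hi=7, mid=5, arr[mid]=30 -> 30 < 32, search right half
lo=6, hi=7, mid=6, arr[mid]=32 -> Found target at index 6!

Binary search finds 32 at index 6 after 4 comparisons. The search repeatedly halves the search space by comparing with the middle element.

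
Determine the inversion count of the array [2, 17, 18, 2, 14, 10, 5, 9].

Finding inversions in [2, 17, 18, 2, 14, 10, 5, 9]:

(1, 3): arr[1]=17 > arr[3]=2
(1, 4): arr[1]=17 > arr[4]=14
(1, 5): arr[1]=17 > arr[5]=10
(1, 6): arr[1]=17 > arr[6]=5
(1, 7): arr[1]=17 > arr[7]=9
(2, 3): arr[2]=18 > arr[3]=2
(2, 4): arr[2]=18 > arr[4]=14
(2, 5): arr[2]=18 > arr[5]=10
(2, 6): arr[2]=18 > arr[6]=5
(2, 7): arr[2]=18 > arr[7]=9
(4, 5): arr[4]=14 > arr[5]=10
(4, 6): arr[4]=14 > arr[6]=5
(4, 7): arr[4]=14 > arr[7]=9
(5, 6): arr[5]=10 > arr[6]=5
(5, 7): arr[5]=10 > arr[7]=9

Total inversions: 15

The array has 15 inversion(s): (1,3), (1,4), (1,5), (1,6), (1,7), (2,3), (2,4), (2,5), (2,6), (2,7), (4,5), (4,6), (4,7), (5,6), (5,7). Each pair (i,j) satisfies i < j and arr[i] > arr[j].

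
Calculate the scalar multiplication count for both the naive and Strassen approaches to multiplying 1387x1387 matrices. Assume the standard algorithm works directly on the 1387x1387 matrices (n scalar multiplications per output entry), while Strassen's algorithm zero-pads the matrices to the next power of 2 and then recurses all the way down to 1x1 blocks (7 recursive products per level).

Matrix multiplication for 1387x1387 matrices:

Strassen's algorithm requires power-of-2 dimensions. Pad 1387x1387 to 2048x2048 (next power of 2).

Standard algorithm: 1387^3 = 2668267603 multiplications
Strassen's algorithm: 7^(log2(2048)) = 7^11 = 1977326743 multiplications
Savings: 2668267603 - 1977326743 = 690940860 multiplications

Standard: 2668267603 multiplications (1387^3). Strassen: 1977326743 multiplications (7^11, after padding to 2048x2048). Strassen reduces 8 recursive multiplications to 7 at each level.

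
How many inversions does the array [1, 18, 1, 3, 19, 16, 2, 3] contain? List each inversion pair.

Finding inversions in [1, 18, 1, 3, 19, 16, 2, 3]:

(1, 2): arr[1]=18 > arr[2]=1
(1, 3): arr[1]=18 > arr[3]=3
(1, 5): arr[1]=18 > arr[5]=16
(1, 6): arr[1]=18 > arr[6]=2
(1, 7): arr[1]=18 > arr[7]=3
(3, 6): arr[3]=3 > arr[6]=2
(4, 5): arr[4]=19 > arr[5]=16
(4, 6): arr[4]=19 > arr[6]=2
(4, 7): arr[4]=19 > arr[7]=3
(5, 6): arr[5]=16 > arr[6]=2
(5, 7): arr[5]=16 > arr[7]=3

Total inversions: 11

The array has 11 inversion(s): (1,2), (1,3), (1,5), (1,6), (1,7), (3,6), (4,5), (4,6), (4,7), (5,6), (5,7). Each pair (i,j) satisfies i < j and arr[i] > arr[j].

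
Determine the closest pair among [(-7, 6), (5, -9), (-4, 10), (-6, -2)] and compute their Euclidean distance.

Computing all pairwise distances among 4 points:

d((-7, 6), (5, -9)) = 19.2094
d((-7, 6), (-4, 10)) = 5.0 <-- minimum
d((-7, 6), (-6, -2)) = 8.0623
d((5, -9), (-4, 10)) = 21.0238
d((5, -9), (-6, -2)) = 13.0384
d((-4, 10), (-6, -2)) = 12.1655

Closest pair: (-7, 6) and (-4, 10) with distance 5.0

The closest pair is (-7, 6) and (-4, 10) with Euclidean distance 5.0. For 4 points, brute-force pairwise comparison is shown above. For large n, the divide-and-conquer algorithm (sort by x, recurse on halves, check the dividing strip) achieves O(n log n).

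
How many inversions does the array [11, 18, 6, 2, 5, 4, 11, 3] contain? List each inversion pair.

Finding inversions in [11, 18, 6, 2, 5, 4, 11, 3]:

(0, 2): arr[0]=11 > arr[2]=6
(0, 3): arr[0]=11 > arr[3]=2
(0, 4): arr[0]=11 > arr[4]=5
(0, 5): arr[0]=11 > arr[5]=4
(0, 7): arr[0]=11 > arr[7]=3
(1, 2): arr[1]=18 > arr[2]=6
(1, 3): arr[1]=18 > arr[3]=2
(1, 4): arr[1]=18 > arr[4]=5
(1, 5): arr[1]=18 > arr[5]=4
(1, 6): arr[1]=18 > arr[6]=11
(1, 7): arr[1]=18 > arr[7]=3
(2, 3): arr[2]=6 > arr[3]=2
(2, 4): arr[2]=6 > arr[4]=5
(2, 5): arr[2]=6 > arr[5]=4
(2, 7): arr[2]=6 > arr[7]=3
(4, 5): arr[4]=5 > arr[5]=4
(4, 7): arr[4]=5 > arr[7]=3
(5, 7): arr[5]=4 > arr[7]=3
(6, 7): arr[6]=11 > arr[7]=3

Total inversions: 19

The array has 19 inversion(s): (0,2), (0,3), (0,4), (0,5), (0,7), (1,2), (1,3), (1,4), (1,5), (1,6), (1,7), (2,3), (2,4), (2,5), (2,7), (4,5), (4,7), (5,7), (6,7). Each pair (i,j) satisfies i < j and arr[i] > arr[j].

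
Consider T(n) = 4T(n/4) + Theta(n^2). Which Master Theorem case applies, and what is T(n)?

Master Theorem for T(n) = 4T(n/4) + O(n^2):

a = 4, b = 4, c = 2
log_b(a) = log_4(4) = 1.0000

Case 3: c = 2 > log_4(4) = 1.0000
T(n) = O(n^2) = O(n^2)

For T(n) = 4T(n/4) + O(n^2): log_4(4) = 1.0000. This is Case 3 of the Master Theorem (c > log_b(a), work dominated by root), giving O(n^2).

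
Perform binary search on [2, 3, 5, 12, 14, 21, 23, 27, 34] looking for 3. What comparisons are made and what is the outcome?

Binary search for 3 in [2, 3, 5, 12, 14, 21, 23, 27, 34]:

lo=0, hi=8, mid=4, arr[mid]=14 -> 14 > 3, search left half
lo=0, hi=3, mid=1, arr[mid]=3 -> Found target at index 1!

Binary search finds 3 at index 1 after 2 comparisons. The search repeatedly halves the search space by comparing with the middle element.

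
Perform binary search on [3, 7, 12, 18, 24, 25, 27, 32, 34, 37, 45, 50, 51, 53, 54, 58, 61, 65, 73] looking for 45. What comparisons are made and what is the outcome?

Binary search for 45 in [3, 7, 12, 18, 24, 25, 27, 32, 34, 37, 45, 50, 51, 53, 54, 58, 61, 65, 73]:

lo=0, hi=18, mid=9, arr[mid]=37 -> 37 < 45, search right half
lo=10, hi=18, mid=14, arr[mid]=54 -> 54 > 45, search left half
lo=10, hi=13, mid=11, arr[mid]=50 -> 50 > 45, search left half
lo=10, hi=10, mid=10, arr[mid]=45 -> Found target at index 10!

Binary search finds 45 at index 10 after 4 comparisons. The search repeatedly halves the search space by comparing with the middle element.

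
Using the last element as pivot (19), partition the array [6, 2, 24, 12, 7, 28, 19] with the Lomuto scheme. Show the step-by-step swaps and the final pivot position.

Lomuto partition with pivot = 19:

Initial array: [6, 2, 24, 12, 7, 28, 19]

arr[0]=6 <= 19: swap with position 0, array becomes [6, 2, 24, 12, 7, 28, 19]
arr[1]=2 <= 19: swap with position 1, array becomes [6, 2, 24, 12, 7, 28, 19]
arr[2]=24 > 19: no swap
arr[3]=12 <= 19: swap with position 2, array becomes [6, 2, 12, 24, 7, 28, 19]
arr[4]=7 <= 19: swap with position 3, array becomes [6, 2, 12, 7, 24, 28, 19]
arr[5]=28 > 19: no swap

Place pivot at position 4: [6, 2, 12, 7, 19, 28, 24]
Pivot position: 4

After partitioning with pivot 19, the array becomes [6, 2, 12, 7, 19, 28, 24]. The pivot is placed at index 4. All elements to the left of the pivot are <= 19, and all elements to the right are > 19.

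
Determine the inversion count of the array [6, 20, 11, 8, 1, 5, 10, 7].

Finding inversions in [6, 20, 11, 8, 1, 5, 10, 7]:

(0, 4): arr[0]=6 > arr[4]=1
(0, 5): arr[0]=6 > arr[5]=5
(1, 2): arr[1]=20 > arr[2]=11
(1, 3): arr[1]=20 > arr[3]=8
(1, 4): arr[1]=20 > arr[4]=1
(1, 5): arr[1]=20 > arr[5]=5
(1, 6): arr[1]=20 > arr[6]=10
(1, 7): arr[1]=20 > arr[7]=7
(2, 3): arr[2]=11 > arr[3]=8
(2, 4): arr[2]=11 > arr[4]=1
(2, 5): arr[2]=11 > arr[5]=5
(2, 6): arr[2]=11 > arr[6]=10
(2, 7): arr[2]=11 > arr[7]=7
(3, 4): arr[3]=8 > arr[4]=1
(3, 5): arr[3]=8 > arr[5]=5
(3, 7): arr[3]=8 > arr[7]=7
(6, 7): arr[6]=10 > arr[7]=7

Total inversions: 17

The array has 17 inversion(s): (0,4), (0,5), (1,2), (1,3), (1,4), (1,5), (1,6), (1,7), (2,3), (2,4), (2,5), (2,6), (2,7), (3,4), (3,5), (3,7), (6,7). Each pair (i,j) satisfies i < j and arr[i] > arr[j].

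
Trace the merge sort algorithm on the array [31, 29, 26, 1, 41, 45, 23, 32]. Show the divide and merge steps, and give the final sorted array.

Merge sort trace:

Split: [31, 29, 26, 1, 41, 45, 23, 32] -> [31, 29, 26, 1] and [41, 45, 23, 32]
  Split: [31, 29, 26, 1] -> [31, 29] and [26, 1]
    Split: [31, 29] -> [31] and [29]
    Merge: [31] + [29] -> [29, 31]
    Split: [26, 1] -> [26] and [1]
    Merge: [26] + [1] -> [1, 26]
  Merge: [29, 31] + [1, 26] -> [1, 26, 29, 31]
  Split: [41, 45, 23, 32] -> [41, 45] and [23, 32]
    Split: [41, 45] -> [41] and [45]
    Merge: [41] + [45] -> [41, 45]
    Split: [23, 32] -> [23] and [32]
    Merge: [23] + [32] -> [23, 32]
  Merge: [41, 45] + [23, 32] -> [23, 32, 41, 45]
Merge: [1, 26, 29, 31] + [23, 32, 41, 45] -> [1, 23, 26, 29, 31, 32, 41, 45]

Final sorted array: [1, 23, 26, 29, 31, 32, 41, 45]

The merge sort proceeds by recursively splitting the array and merging sorted halves.
After all merges, the sorted array is [1, 23, 26, 29, 31, 32, 41, 45].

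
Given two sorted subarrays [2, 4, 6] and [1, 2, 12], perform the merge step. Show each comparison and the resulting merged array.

Merging process:

Compare 2 vs 1: take 1 from right. Merged: [1]
Compare 2 vs 2: take 2 from left. Merged: [1, 2]
Compare 4 vs 2: take 2 from right. Merged: [1, 2, 2]
Compare 4 vs 12: take 4 from left. Merged: [1, 2, 2, 4]
Compare 6 vs 12: take 6 from left. Merged: [1, 2, 2, 4, 6]
Append remaining from right: [12]. Merged: [1, 2, 2, 4, 6, 12]

Final merged array: [1, 2, 2, 4, 6, 12]
Total comparisons: 5

The merged array is [1, 2, 2, 4, 6, 12], requiring 5 comparisons. The merge step runs in O(n) time where n is the total number of elements.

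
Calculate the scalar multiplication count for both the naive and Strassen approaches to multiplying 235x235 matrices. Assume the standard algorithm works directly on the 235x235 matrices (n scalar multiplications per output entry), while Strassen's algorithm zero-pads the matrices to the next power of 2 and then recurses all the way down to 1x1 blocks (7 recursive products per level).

Matrix multiplication for 235x235 matrices:

Strassen's algorithm requires power-of-2 dimensions. Pad 235x235 to 256x256 (next power of 2).

Standard algorithm: 235^3 = 12977875 multiplications
Strassen's algorithm: 7^(log2(256)) = 7^8 = 5764801 multiplications
Savings: 12977875 - 5764801 = 7213074 multiplications

Standard: 12977875 multiplications (235^3). Strassen: 5764801 multiplications (7^8, after padding to 256x256). Strassen reduces 8 recursive multiplications to 7 at each level.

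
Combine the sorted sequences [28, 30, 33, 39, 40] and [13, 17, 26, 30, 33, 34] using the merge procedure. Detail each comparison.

Merging process:

Compare 28 vs 13: take 13 from right. Merged: [13]
Compare 28 vs 17: take 17 from right. Merged: [13, 17]
Compare 28 vs 26: take 26 from right. Merged: [13, 17, 26]
Compare 28 vs 30: take 28 from left. Merged: [13, 17, 26, 28]
Compare 30 vs 30: take 30 from left. Merged: [13, 17, 26, 28, 30]
Compare 33 vs 30: take 30 from right. Merged: [13, 17, 26, 28, 30, 30]
Compare 33 vs 33: take 33 from left. Merged: [13, 17, 26, 28, 30, 30, 33]
Compare 39 vs 33: take 33 from right. Merged: [13, 17, 26, 28, 30, 30, 33, 33]
Compare 39 vs 34: take 34 from right. Merged: [13, 17, 26, 28, 30, 30, 33, 33, 34]
Append remaining from left: [39, 40]. Merged: [13, 17, 26, 28, 30, 30, 33, 33, 34, 39, 40]

Final merged array: [13, 17, 26, 28, 30, 30, 33, 33, 34, 39, 40]
Total comparisons: 9

The merged array is [13, 17, 26, 28, 30, 30, 33, 33, 34, 39, 40], requiring 9 comparisons. The merge step runs in O(n) time where n is the total number of elements.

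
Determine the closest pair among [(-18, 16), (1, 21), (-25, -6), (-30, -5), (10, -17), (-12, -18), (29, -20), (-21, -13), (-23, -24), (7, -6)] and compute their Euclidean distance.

Computing all pairwise distances among 10 points:

d((-18, 16), (1, 21)) = 19.6469
d((-18, 16), (-25, -6)) = 23.0868
d((-18, 16), (-30, -5)) = 24.1868
d((-18, 16), (10, -17)) = 43.2782
d((-18, 16), (-12, -18)) = 34.5254
d((-18, 16), (29, -20)) = 59.203
d((-18, 16), (-21, -13)) = 29.1548
d((-18, 16), (-23, -24)) = 40.3113
d((-18, 16), (7, -6)) = 33.3017
d((1, 21), (-25, -6)) = 37.4833
d((1, 21), (-30, -5)) = 40.4599
d((1, 21), (10, -17)) = 39.0512
d((1, 21), (-12, -18)) = 41.1096
d((1, 21), (29, -20)) = 49.6488
d((1, 21), (-21, -13)) = 40.4969
d((1, 21), (-23, -24)) = 51.0
d((1, 21), (7, -6)) = 27.6586
d((-25, -6), (-30, -5)) = 5.099 <-- minimum
d((-25, -6), (10, -17)) = 36.6879
d((-25, -6), (-12, -18)) = 17.6918
d((-25, -6), (29, -20)) = 55.7853
d((-25, -6), (-21, -13)) = 8.0623
d((-25, -6), (-23, -24)) = 18.1108
d((-25, -6), (7, -6)) = 32.0
d((-30, -5), (10, -17)) = 41.7612
d((-30, -5), (-12, -18)) = 22.2036
d((-30, -5), (29, -20)) = 60.8769
d((-30, -5), (-21, -13)) = 12.0416
d((-30, -5), (-23, -24)) = 20.2485
d((-30, -5), (7, -6)) = 37.0135
d((10, -17), (-12, -18)) = 22.0227
d((10, -17), (29, -20)) = 19.2354
d((10, -17), (-21, -13)) = 31.257
d((10, -17), (-23, -24)) = 33.7343
d((10, -17), (7, -6)) = 11.4018
d((-12, -18), (29, -20)) = 41.0488
d((-12, -18), (-21, -13)) = 10.2956
d((-12, -18), (-23, -24)) = 12.53
d((-12, -18), (7, -6)) = 22.4722
d((29, -20), (-21, -13)) = 50.4876
d((29, -20), (-23, -24)) = 52.1536
d((29, -20), (7, -6)) = 26.0768
d((-21, -13), (-23, -24)) = 11.1803
d((-21, -13), (7, -6)) = 28.8617
d((-23, -24), (7, -6)) = 34.9857

Closest pair: (-25, -6) and (-30, -5) with distance 5.099

The closest pair is (-25, -6) and (-30, -5) with Euclidean distance 5.099. For 10 points, brute-force pairwise comparison is shown above. For large n, the divide-and-conquer algorithm (sort by x, recurse on halves, check the dividing strip) achieves O(n log n).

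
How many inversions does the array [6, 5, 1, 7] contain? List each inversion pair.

Finding inversions in [6, 5, 1, 7]:

(0, 1): arr[0]=6 > arr[1]=5
(0, 2): arr[0]=6 > arr[2]=1
(1, 2): arr[1]=5 > arr[2]=1

Total inversions: 3

The array has 3 inversion(s): (0,1), (0,2), (1,2). Each pair (i,j) satisfies i < j and arr[i] > arr[j].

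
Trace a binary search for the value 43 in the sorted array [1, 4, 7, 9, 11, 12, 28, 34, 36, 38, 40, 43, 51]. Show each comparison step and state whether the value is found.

Binary search for 43 in [1, 4, 7, 9, 11, 12, 28, 34, 36, 38, 40, 43, 51]:

lo=0, hi=12, mid=6, arr[mid]=28 -> 28 < 43, search right half
lo=7, hi=12, mid=9, arr[mid]=38 -> 38 < 43, search right half
lo=10, hi=12, mid=11, arr[mid]=43 -> Found target at index 11!

Binary search finds 43 at index 11 after 3 comparisons. The search repeatedly halves the search space by comparing with the middle element.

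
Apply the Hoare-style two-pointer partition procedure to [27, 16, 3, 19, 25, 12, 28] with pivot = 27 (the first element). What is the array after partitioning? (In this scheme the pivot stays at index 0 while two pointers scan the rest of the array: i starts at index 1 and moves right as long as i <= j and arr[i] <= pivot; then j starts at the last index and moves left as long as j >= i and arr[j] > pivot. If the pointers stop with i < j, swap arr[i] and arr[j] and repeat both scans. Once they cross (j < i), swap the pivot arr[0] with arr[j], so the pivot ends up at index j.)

Hoare-style two-pointer partition with pivot = 27:

Initial array: [27, 16, 3, 19, 25, 12, 28]

Pointers start at i = 1, j = 6.
i ends at 6, j ends at 5: the pointers have crossed (j < i), so scanning stops.

Swap pivot arr[0] with arr[5] to place pivot at position 5: [12, 16, 3, 19, 25, 27, 28]
Pivot position: 5

After partitioning with pivot 27, the array becomes [12, 16, 3, 19, 25, 27, 28]. The pivot is placed at index 5. All elements to the left of the pivot are <= 27, and all elements to the right are > 27.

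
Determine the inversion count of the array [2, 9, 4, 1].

Finding inversions in [2, 9, 4, 1]:

(0, 3): arr[0]=2 > arr[3]=1
(1, 2): arr[1]=9 > arr[2]=4
(1, 3): arr[1]=9 > arr[3]=1
(2, 3): arr[2]=4 > arr[3]=1

Total inversions: 4

The array has 4 inversion(s): (0,3), (1,2), (1,3), (2,3). Each pair (i,j) satisfies i < j and arr[i] > arr[j].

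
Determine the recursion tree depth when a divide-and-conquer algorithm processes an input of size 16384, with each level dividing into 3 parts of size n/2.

For divide and conquer with division factor 2:

Problem sizes at each level:
Level 0: 16384
Level 1: 8192
Level 2: 4096
Level 3: 2048
Level 4: 1024
Level 5: 512
Level 6: 256
Level 7: 128
Level 8: 64
Level 9: 32
Level 10: 16
Level 11: 8
Level 12: 4
Level 13: 2
Level 14: 1

The root is level 0 and the size-1 base case is level 14 (the tree spans levels 0 through 14, i.e. 15 levels counting the root), so the depth is the number of divisions: log_2(16384) = 14

The recursion tree depth is log_2(16384) = 14. At each level, the problem size is divided by 2, so it takes 14 divisions to reduce to a base case of size 1. The algorithm makes 3 recursive calls at each level.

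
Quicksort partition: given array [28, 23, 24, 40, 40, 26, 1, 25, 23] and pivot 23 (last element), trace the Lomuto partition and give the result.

Lomuto partition with pivot = 23:

Initial array: [28, 23, 24, 40, 40, 26, 1, 25, 23]

arr[0]=28 > 23: no swap
arr[1]=23 <= 23: swap with position 0, array becomes [23, 28, 24, 40, 40, 26, 1, 25, 23]
arr[2]=24 > 23: no swap
arr[3]=40 > 23: no swap
arr[4]=40 > 23: no swap
arr[5]=26 > 23: no swap
arr[6]=1 <= 23: swap with position 1, array becomes [23, 1, 24, 40, 40, 26, 28, 25, 23]
arr[7]=25 > 23: no swap

Place pivot at position 2: [23, 1, 23, 40, 40, 26, 28, 25, 24]
Pivot position: 2

After partitioning with pivot 23, the array becomes [23, 1, 23, 40, 40, 26, 28, 25, 24]. The pivot is placed at index 2. All elements to the left of the pivot are <= 23, and all elements to the right are > 23.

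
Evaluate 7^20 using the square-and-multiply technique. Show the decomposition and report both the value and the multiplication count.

Computing 7^20 by squaring (build up from 7^1; each line after the first costs one multiplication):

7^1 = 7
7^2 = (7^1)^2 = 7^2 = 49
7^4 = (7^2)^2 = 49^2 = 2401
7^5 = 7 * 7^4 = 7 * 2401 = 16807
7^10 = (7^5)^2 = 16807^2 = 282475249
7^20 = (7^10)^2 = 282475249^2 = 79792266297612001

Result: 79792266297612001
Multiplications needed: 5 (5 lines after 7^1)

7^20 = 79792266297612001. Using exponentiation by squaring, this requires 5 multiplications. The key idea: if the exponent is even, square the half-power; if odd, multiply by the base once.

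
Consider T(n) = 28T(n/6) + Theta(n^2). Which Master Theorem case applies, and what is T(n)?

Master Theorem for T(n) = 28T(n/6) + O(n^2):

a = 28, b = 6, c = 2
log_b(a) = log_6(28) = 1.8597

Case 3: c = 2 > log_6(28) = 1.8597
T(n) = O(n^2) = O(n^2)

For T(n) = 28T(n/6) + O(n^2): log_6(28) = 1.8597. This is Case 3 of the Master Theorem (c > log_b(a), work dominated by root), giving O(n^2).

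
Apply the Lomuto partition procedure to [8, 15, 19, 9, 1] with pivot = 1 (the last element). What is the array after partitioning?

Lomuto partition with pivot = 1:

Initial array: [8, 15, 19, 9, 1]

arr[0]=8 > 1: no swap
arr[1]=15 > 1: no swap
arr[2]=19 > 1: no swap
arr[3]=9 > 1: no swap

Place pivot at position 0: [1, 15, 19, 9, 8]
Pivot position: 0

After partitioning with pivot 1, the array becomes [1, 15, 19, 9, 8]. The pivot is placed at index 0. All elements to the left of the pivot are <= 1, and all elements to the right are > 1.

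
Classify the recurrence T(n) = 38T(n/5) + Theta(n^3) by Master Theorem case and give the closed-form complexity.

Master Theorem for T(n) = 38T(n/5) + O(n^3):

a = 38, b = 5, c = 3
log_b(a) = log_5(38) = 2.2602

Case 3: c = 3 > log_5(38) = 2.2602
T(n) = O(n^3) = O(n^3)

For T(n) = 38T(n/5) + O(n^3): log_5(38) = 2.2602. This is Case 3 of the Master Theorem (c > log_b(a), work dominated by root), giving O(n^3).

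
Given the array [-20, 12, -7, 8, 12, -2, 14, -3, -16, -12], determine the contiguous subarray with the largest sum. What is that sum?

Using Kadane's algorithm on [-20, 12, -7, 8, 12, -2, 14, -3, -16, -12]:

Scanning through the array:
Position 1 (value 12): max_ending_here = 12, max_so_far = 12
Position 2 (value -7): max_ending_here = 5, max_so_far = 12
Position 3 (value 8): max_ending_here = 13, max_so_far = 13
Position 4 (value 12): max_ending_here = 25, max_so_far = 25
Position 5 (value -2): max_ending_here = 23, max_so_far = 25
Position 6 (value 14): max_ending_here = 37, max_so_far = 37
Position 7 (value -3): max_ending_here = 34, max_so_far = 37
Position 8 (value -16): max_ending_here = 18, max_so_far = 37
Position 9 (value -12): max_ending_here = 6, max_so_far = 37

Maximum subarray: [12, -7, 8, 12, -2, 14]
Maximum sum: 37

The maximum subarray is [12, -7, 8, 12, -2, 14] with sum 37. This subarray runs from index 1 to index 6.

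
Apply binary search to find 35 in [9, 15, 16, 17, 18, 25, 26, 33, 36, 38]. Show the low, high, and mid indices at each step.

Binary search for 35 in [9, 15, 16, 17, 18, 25, 26, 33, 36, 38]:

lo=0, hi=9, mid=4, arr[mid]=18 -> 18 < 35, search right half
lo=5, hi=9, mid=7, arr[mid]=33 -> 33 < 35, search right half
lo=8, hi=9, mid=8, arr[mid]=36 -> 36 > 35, search left half
lo=8 > hi=7, target 35 not found

Binary search determines that 35 is not in the array after 3 comparisons. The search space was exhausted without finding the target.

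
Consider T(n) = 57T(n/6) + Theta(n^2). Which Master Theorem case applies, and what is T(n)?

Master Theorem for T(n) = 57T(n/6) + O(n^2):

a = 57, b = 6, c = 2
log_b(a) = log_6(57) = 2.2565

Case 1: c = 2 < log_6(57) = 2.2565
T(n) = O(n^(log_6 57))

For T(n) = 57T(n/6) + O(n^2): log_6(57) = 2.2565. This is Case 1 of the Master Theorem (c < log_b(a), work dominated by leaves), giving O(n^(log_6 57)).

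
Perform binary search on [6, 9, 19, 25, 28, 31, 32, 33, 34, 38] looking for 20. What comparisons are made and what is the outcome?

Binary search for 20 in [6, 9, 19, 25, 28, 31, 32, 33, 34, 38]:

lo=0, hi=9, mid=4, arr[mid]=28 -> 28 > 20, search left half
lo=0, hi=3, mid=1, arr[mid]=9 -> 9 < 20, search right half
lo=2, hi=3, mid=2, arr[mid]=19 -> 19 < 20, search right half
lo=3, hi=3, mid=3, arr[mid]=25 -> 25 > 20, search left half
lo=3 > hi=2, target 20 not found

Binary search determines that 20 is not in the array after 4 comparisons. The search space was exhausted without finding the target.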